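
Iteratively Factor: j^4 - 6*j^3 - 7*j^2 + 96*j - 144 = (j + 4)*(j^3 - 10*j^2 + 33*j - 36) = (j - 3)*(j + 4)*(j^2 - 7*j + 12) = (j - 3)^2*(j + 4)*(j - 4)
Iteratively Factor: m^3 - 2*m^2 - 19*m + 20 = (m - 5)*(m^2 + 3*m - 4) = (m - 5)*(m - 1)*(m + 4)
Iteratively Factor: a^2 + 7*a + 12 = (a + 3)*(a + 4)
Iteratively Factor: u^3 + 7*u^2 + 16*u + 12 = (u + 2)*(u^2 + 5*u + 6) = (u + 2)*(u + 3)*(u + 2)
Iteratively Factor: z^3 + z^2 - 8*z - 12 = (z + 2)*(z^2 - z - 6) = (z - 3)*(z + 2)*(z + 2)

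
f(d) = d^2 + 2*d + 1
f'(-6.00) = -10.00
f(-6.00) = 25.00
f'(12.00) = 26.00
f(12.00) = 169.00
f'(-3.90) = -5.80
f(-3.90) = 8.41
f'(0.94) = 3.88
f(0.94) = 3.76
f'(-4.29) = -6.58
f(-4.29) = 10.82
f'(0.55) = 3.10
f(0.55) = 2.40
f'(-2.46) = -2.92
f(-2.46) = 2.13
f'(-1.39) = -0.78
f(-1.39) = 0.15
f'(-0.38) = 1.24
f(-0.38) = 0.38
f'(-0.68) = 0.64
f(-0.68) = 0.10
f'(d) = 2*d + 2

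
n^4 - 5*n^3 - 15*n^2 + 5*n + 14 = (n - 7)*(n - 1)*(n + 1)*(n + 2)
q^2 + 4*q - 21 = (q - 3)*(q + 7)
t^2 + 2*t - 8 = (t - 2)*(t + 4)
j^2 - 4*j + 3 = (j - 3)*(j - 1)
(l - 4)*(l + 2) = l^2 - 2*l - 8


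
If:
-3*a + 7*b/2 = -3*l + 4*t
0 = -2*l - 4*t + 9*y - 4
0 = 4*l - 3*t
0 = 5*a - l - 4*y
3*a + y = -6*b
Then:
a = 252/2221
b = -1024/11105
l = -3156/11105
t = -4208/11105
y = 2364/11105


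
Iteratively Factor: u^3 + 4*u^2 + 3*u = (u)*(u^2 + 4*u + 3) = u*(u + 1)*(u + 3)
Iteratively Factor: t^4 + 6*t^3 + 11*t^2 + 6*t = (t + 1)*(t^3 + 5*t^2 + 6*t) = (t + 1)*(t + 2)*(t^2 + 3*t) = t*(t + 1)*(t + 2)*(t + 3)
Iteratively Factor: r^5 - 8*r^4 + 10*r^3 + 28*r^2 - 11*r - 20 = (r + 1)*(r^4 - 9*r^3 + 19*r^2 + 9*r - 20) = (r - 5)*(r + 1)*(r^3 - 4*r^2 - r + 4) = (r - 5)*(r - 1)*(r + 1)*(r^2 - 3*r - 4) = (r - 5)*(r - 4)*(r - 1)*(r + 1)*(r + 1)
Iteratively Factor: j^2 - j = (j)*(j - 1)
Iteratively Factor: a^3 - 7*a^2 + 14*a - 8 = (a - 4)*(a^2 - 3*a + 2) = (a - 4)*(a - 2)*(a - 1)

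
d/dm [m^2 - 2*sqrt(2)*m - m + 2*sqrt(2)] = 2*m - 2*sqrt(2) - 1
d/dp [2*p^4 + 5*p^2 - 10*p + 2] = 8*p^3 + 10*p - 10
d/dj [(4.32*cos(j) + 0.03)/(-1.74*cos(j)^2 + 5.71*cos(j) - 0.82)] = (-7.5168*cos(j)^2 - 0.104399999999998*cos(j) + 3.7137)*sin(j)/(3.0276*cos(j)^4 - 19.8708*cos(j)^3 + 35.4577*cos(j)^2 - 9.3644*cos(j) + 0.6724)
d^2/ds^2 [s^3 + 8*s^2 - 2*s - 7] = 6*s + 16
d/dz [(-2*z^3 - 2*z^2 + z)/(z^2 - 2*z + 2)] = (-2*z^4 + 8*z^3 - 9*z^2 - 8*z + 2)/(z^4 - 4*z^3 + 8*z^2 - 8*z + 4)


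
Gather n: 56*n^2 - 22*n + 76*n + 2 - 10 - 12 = 56*n^2 + 54*n - 20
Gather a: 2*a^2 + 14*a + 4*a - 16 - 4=2*a^2 + 18*a - 20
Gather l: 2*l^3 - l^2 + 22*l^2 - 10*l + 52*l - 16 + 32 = 2*l^3 + 21*l^2 + 42*l + 16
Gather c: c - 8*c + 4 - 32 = -7*c - 28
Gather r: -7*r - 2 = -7*r - 2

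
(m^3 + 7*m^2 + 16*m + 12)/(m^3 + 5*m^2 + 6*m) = (m + 2)/m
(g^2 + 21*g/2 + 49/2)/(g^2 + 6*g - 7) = (g + 7/2)/(g - 1)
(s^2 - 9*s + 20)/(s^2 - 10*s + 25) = (s - 4)/(s - 5)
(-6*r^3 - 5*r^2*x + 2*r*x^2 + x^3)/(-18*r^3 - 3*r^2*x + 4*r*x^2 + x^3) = (r + x)/(3*r + x)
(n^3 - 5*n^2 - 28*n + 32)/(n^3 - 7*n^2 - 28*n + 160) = (n^2 + 3*n - 4)/(n^2 + n - 20)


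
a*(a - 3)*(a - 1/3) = a^3 - 10*a^2/3 + a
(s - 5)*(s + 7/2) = s^2 - 3*s/2 - 35/2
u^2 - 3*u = u*(u - 3)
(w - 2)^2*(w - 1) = w^3 - 5*w^2 + 8*w - 4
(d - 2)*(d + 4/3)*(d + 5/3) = d^3 + d^2 - 34*d/9 - 40/9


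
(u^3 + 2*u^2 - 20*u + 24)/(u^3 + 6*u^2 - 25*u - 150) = (u^2 - 4*u + 4)/(u^2 - 25)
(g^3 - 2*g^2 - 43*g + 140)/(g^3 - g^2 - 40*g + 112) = (g - 5)/(g - 4)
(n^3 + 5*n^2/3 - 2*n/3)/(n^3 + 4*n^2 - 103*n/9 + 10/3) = 3*n*(n + 2)/(3*n^2 + 13*n - 30)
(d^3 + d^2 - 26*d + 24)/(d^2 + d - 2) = (d^2 + 2*d - 24)/(d + 2)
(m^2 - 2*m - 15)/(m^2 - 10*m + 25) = (m + 3)/(m - 5)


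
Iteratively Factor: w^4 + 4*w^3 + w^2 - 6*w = (w)*(w^3 + 4*w^2 + w - 6) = w*(w - 1)*(w^2 + 5*w + 6) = w*(w - 1)*(w + 2)*(w + 3)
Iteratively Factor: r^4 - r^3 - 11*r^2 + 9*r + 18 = (r + 1)*(r^3 - 2*r^2 - 9*r + 18) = (r - 3)*(r + 1)*(r^2 + r - 6) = (r - 3)*(r - 2)*(r + 1)*(r + 3)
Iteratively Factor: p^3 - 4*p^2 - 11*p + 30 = (p + 3)*(p^2 - 7*p + 10) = (p - 2)*(p + 3)*(p - 5)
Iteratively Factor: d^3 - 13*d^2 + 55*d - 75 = (d - 5)*(d^2 - 8*d + 15) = (d - 5)^2*(d - 3)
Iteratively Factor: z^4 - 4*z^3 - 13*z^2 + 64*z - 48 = (z - 1)*(z^3 - 3*z^2 - 16*z + 48) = (z - 4)*(z - 1)*(z^2 + z - 12) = (z - 4)*(z - 1)*(z + 4)*(z - 3)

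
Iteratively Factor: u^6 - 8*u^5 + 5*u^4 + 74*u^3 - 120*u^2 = (u + 3)*(u^5 - 11*u^4 + 38*u^3 - 40*u^2) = (u - 2)*(u + 3)*(u^4 - 9*u^3 + 20*u^2) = u*(u - 2)*(u + 3)*(u^3 - 9*u^2 + 20*u) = u*(u - 5)*(u - 2)*(u + 3)*(u^2 - 4*u) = u*(u - 5)*(u - 4)*(u - 2)*(u + 3)*(u)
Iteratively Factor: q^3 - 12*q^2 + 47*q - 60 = (q - 4)*(q^2 - 8*q + 15) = (q - 5)*(q - 4)*(q - 3)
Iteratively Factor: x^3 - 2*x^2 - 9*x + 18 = (x + 3)*(x^2 - 5*x + 6) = (x - 2)*(x + 3)*(x - 3)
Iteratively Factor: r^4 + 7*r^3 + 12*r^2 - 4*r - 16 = (r - 1)*(r^3 + 8*r^2 + 20*r + 16) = (r - 1)*(r + 2)*(r^2 + 6*r + 8) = (r - 1)*(r + 2)*(r + 4)*(r + 2)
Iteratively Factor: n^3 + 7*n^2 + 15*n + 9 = (n + 3)*(n^2 + 4*n + 3) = (n + 1)*(n + 3)*(n + 3)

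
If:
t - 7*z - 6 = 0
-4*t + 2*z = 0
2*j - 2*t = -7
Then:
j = -103/26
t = -6/13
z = -12/13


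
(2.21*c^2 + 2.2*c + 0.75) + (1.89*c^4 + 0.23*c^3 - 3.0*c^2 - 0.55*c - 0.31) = 1.89*c^4 + 0.23*c^3 - 0.79*c^2 + 1.65*c + 0.44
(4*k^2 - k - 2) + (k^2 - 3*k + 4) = 5*k^2 - 4*k + 2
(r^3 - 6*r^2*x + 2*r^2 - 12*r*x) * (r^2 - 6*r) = r^5 - 6*r^4*x - 4*r^4 + 24*r^3*x - 12*r^3 + 72*r^2*x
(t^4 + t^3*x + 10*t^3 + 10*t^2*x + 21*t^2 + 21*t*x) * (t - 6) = t^5 + t^4*x + 4*t^4 + 4*t^3*x - 39*t^3 - 39*t^2*x - 126*t^2 - 126*t*x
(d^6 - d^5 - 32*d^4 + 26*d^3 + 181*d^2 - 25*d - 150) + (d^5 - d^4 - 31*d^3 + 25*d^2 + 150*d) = d^6 - 33*d^4 - 5*d^3 + 206*d^2 + 125*d - 150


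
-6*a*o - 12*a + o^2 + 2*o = (-6*a + o)*(o + 2)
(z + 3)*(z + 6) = z^2 + 9*z + 18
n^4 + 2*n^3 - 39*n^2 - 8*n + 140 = (n - 5)*(n - 2)*(n + 2)*(n + 7)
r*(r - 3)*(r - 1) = r^3 - 4*r^2 + 3*r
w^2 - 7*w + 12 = (w - 4)*(w - 3)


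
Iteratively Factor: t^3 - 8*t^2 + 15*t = (t - 3)*(t^2 - 5*t) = t*(t - 3)*(t - 5)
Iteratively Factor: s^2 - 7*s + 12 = (s - 3)*(s - 4)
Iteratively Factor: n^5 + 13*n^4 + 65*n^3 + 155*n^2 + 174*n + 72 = (n + 3)*(n^4 + 10*n^3 + 35*n^2 + 50*n + 24) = (n + 2)*(n + 3)*(n^3 + 8*n^2 + 19*n + 12) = (n + 2)*(n + 3)*(n + 4)*(n^2 + 4*n + 3) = (n + 2)*(n + 3)^2*(n + 4)*(n + 1)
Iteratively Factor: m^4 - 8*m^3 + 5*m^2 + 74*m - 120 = (m - 5)*(m^3 - 3*m^2 - 10*m + 24) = (m - 5)*(m - 4)*(m^2 + m - 6) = (m - 5)*(m - 4)*(m - 2)*(m + 3)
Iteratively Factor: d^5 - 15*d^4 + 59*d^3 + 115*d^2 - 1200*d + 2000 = (d - 4)*(d^4 - 11*d^3 + 15*d^2 + 175*d - 500) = (d - 5)*(d - 4)*(d^3 - 6*d^2 - 15*d + 100) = (d - 5)^2*(d - 4)*(d^2 - d - 20) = (d - 5)^2*(d - 4)*(d + 4)*(d - 5)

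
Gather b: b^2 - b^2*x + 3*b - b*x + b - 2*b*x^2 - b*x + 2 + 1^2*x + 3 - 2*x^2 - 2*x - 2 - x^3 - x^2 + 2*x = b^2*(1 - x) + b*(-2*x^2 - 2*x + 4) - x^3 - 3*x^2 + x + 3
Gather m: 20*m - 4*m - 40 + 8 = 16*m - 32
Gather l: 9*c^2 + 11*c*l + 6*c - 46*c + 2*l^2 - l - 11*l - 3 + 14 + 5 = 9*c^2 - 40*c + 2*l^2 + l*(11*c - 12) + 16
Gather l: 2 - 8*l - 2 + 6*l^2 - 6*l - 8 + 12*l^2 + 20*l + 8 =18*l^2 + 6*l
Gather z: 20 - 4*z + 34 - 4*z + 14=68 - 8*z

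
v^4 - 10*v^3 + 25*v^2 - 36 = (v - 6)*(v - 3)*(v - 2)*(v + 1)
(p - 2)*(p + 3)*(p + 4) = p^3 + 5*p^2 - 2*p - 24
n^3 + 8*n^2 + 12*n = n*(n + 2)*(n + 6)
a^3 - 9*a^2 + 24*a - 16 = (a - 4)^2*(a - 1)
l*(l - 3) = l^2 - 3*l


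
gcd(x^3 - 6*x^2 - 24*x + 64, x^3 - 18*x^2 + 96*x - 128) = x^2 - 10*x + 16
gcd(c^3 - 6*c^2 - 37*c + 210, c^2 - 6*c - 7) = c - 7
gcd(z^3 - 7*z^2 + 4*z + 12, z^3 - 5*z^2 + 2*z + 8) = z^2 - z - 2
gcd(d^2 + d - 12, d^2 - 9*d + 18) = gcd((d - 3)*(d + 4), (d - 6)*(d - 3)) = d - 3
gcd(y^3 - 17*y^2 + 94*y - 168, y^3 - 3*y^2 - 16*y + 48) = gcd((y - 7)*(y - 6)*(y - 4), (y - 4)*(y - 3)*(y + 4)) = y - 4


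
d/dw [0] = 0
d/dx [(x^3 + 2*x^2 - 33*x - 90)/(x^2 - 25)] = (x^2 - 10*x + 33)/(x^2 - 10*x + 25)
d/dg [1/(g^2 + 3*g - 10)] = (-2*g - 3)/(g^2 + 3*g - 10)^2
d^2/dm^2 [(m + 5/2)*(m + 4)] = 2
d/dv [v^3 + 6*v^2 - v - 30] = 3*v^2 + 12*v - 1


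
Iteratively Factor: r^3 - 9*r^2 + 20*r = (r - 5)*(r^2 - 4*r) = r*(r - 5)*(r - 4)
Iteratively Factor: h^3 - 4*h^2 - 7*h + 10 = (h - 5)*(h^2 + h - 2) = (h - 5)*(h - 1)*(h + 2)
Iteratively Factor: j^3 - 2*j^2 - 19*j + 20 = (j - 1)*(j^2 - j - 20) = (j - 5)*(j - 1)*(j + 4)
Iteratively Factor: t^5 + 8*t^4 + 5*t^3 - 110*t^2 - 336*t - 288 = (t - 4)*(t^4 + 12*t^3 + 53*t^2 + 102*t + 72) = (t - 4)*(t + 3)*(t^3 + 9*t^2 + 26*t + 24) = (t - 4)*(t + 3)*(t + 4)*(t^2 + 5*t + 6) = (t - 4)*(t + 3)^2*(t + 4)*(t + 2)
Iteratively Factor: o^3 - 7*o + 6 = (o - 1)*(o^2 + o - 6) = (o - 2)*(o - 1)*(o + 3)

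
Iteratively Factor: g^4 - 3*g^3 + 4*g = (g + 1)*(g^3 - 4*g^2 + 4*g) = (g - 2)*(g + 1)*(g^2 - 2*g) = g*(g - 2)*(g + 1)*(g - 2)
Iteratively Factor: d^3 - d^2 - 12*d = (d)*(d^2 - d - 12) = d*(d + 3)*(d - 4)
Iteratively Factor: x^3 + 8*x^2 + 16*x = (x)*(x^2 + 8*x + 16) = x*(x + 4)*(x + 4)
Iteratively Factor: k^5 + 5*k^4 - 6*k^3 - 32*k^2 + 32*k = (k - 1)*(k^4 + 6*k^3 - 32*k) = (k - 1)*(k + 4)*(k^3 + 2*k^2 - 8*k) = k*(k - 1)*(k + 4)*(k^2 + 2*k - 8) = k*(k - 1)*(k + 4)^2*(k - 2)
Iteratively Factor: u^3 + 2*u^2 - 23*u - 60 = (u + 4)*(u^2 - 2*u - 15) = (u - 5)*(u + 4)*(u + 3)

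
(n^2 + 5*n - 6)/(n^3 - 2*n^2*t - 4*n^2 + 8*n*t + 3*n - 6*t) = (-n - 6)/(-n^2 + 2*n*t + 3*n - 6*t)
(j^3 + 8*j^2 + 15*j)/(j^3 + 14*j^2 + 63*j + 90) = j/(j + 6)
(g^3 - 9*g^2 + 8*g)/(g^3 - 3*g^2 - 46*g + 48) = g/(g + 6)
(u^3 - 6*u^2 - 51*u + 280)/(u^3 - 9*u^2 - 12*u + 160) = (u + 7)/(u + 4)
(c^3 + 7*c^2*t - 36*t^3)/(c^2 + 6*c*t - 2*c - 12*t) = (c^2 + c*t - 6*t^2)/(c - 2)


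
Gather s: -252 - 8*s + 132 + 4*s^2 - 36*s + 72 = 4*s^2 - 44*s - 48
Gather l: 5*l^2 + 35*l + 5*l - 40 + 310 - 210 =5*l^2 + 40*l + 60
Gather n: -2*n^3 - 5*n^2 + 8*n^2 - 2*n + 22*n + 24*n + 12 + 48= -2*n^3 + 3*n^2 + 44*n + 60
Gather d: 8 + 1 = 9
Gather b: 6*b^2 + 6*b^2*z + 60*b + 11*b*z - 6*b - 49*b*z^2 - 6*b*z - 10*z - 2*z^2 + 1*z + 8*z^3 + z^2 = b^2*(6*z + 6) + b*(-49*z^2 + 5*z + 54) + 8*z^3 - z^2 - 9*z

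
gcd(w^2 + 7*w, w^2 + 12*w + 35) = w + 7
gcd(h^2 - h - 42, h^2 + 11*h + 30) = h + 6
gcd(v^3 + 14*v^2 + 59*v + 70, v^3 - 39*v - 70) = v^2 + 7*v + 10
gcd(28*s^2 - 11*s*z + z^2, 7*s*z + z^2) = 1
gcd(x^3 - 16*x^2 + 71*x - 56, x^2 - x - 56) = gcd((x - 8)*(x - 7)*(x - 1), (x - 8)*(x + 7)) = x - 8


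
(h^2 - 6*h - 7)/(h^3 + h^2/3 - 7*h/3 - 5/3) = 3*(h - 7)/(3*h^2 - 2*h - 5)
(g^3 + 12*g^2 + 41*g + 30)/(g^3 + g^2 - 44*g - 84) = (g^2 + 6*g + 5)/(g^2 - 5*g - 14)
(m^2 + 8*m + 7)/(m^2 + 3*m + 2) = (m + 7)/(m + 2)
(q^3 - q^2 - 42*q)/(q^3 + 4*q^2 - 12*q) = (q - 7)/(q - 2)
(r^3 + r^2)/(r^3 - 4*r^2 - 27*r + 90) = r^2*(r + 1)/(r^3 - 4*r^2 - 27*r + 90)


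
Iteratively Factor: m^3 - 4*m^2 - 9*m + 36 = (m - 3)*(m^2 - m - 12) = (m - 4)*(m - 3)*(m + 3)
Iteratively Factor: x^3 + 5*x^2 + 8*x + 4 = (x + 2)*(x^2 + 3*x + 2) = (x + 2)^2*(x + 1)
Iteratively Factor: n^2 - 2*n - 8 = (n - 4)*(n + 2)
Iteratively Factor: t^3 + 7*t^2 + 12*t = (t)*(t^2 + 7*t + 12) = t*(t + 3)*(t + 4)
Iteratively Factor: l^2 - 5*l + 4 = (l - 1)*(l - 4)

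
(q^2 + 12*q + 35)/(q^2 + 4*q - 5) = (q + 7)/(q - 1)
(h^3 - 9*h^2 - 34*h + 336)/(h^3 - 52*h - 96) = (h - 7)/(h + 2)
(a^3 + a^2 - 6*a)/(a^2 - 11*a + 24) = a*(a^2 + a - 6)/(a^2 - 11*a + 24)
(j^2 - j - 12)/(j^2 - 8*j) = (j^2 - j - 12)/(j*(j - 8))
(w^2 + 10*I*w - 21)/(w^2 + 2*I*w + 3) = (w + 7*I)/(w - I)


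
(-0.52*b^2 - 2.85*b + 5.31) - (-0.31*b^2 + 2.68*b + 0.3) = -0.21*b^2 - 5.53*b + 5.01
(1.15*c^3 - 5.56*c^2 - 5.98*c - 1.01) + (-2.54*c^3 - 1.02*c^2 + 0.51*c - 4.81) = -1.39*c^3 - 6.58*c^2 - 5.47*c - 5.82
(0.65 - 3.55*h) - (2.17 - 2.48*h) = -1.07*h - 1.52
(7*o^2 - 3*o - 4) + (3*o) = 7*o^2 - 4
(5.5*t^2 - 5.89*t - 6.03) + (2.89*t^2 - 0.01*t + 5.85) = 8.39*t^2 - 5.9*t - 0.180000000000001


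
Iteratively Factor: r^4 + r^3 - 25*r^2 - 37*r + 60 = (r - 1)*(r^3 + 2*r^2 - 23*r - 60) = (r - 1)*(r + 4)*(r^2 - 2*r - 15) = (r - 1)*(r + 3)*(r + 4)*(r - 5)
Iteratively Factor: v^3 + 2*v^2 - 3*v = (v - 1)*(v^2 + 3*v) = (v - 1)*(v + 3)*(v)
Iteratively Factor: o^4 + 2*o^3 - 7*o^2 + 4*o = (o - 1)*(o^3 + 3*o^2 - 4*o) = (o - 1)^2*(o^2 + 4*o) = o*(o - 1)^2*(o + 4)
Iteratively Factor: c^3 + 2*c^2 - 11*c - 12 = (c + 4)*(c^2 - 2*c - 3) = (c + 1)*(c + 4)*(c - 3)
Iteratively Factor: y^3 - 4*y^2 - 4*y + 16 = (y - 2)*(y^2 - 2*y - 8) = (y - 4)*(y - 2)*(y + 2)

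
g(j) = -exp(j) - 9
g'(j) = -exp(j)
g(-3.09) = -9.05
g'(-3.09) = -0.05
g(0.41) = -10.51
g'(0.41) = -1.51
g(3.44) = -40.19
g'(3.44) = -31.19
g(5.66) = -296.15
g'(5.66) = -287.15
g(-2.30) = -9.10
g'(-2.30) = -0.10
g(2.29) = -18.87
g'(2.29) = -9.87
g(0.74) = -11.10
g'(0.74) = -2.10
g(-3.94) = -9.02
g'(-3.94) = -0.02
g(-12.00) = -9.00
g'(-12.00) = 0.00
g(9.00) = -8112.08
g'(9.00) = -8103.08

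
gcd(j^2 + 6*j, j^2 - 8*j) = j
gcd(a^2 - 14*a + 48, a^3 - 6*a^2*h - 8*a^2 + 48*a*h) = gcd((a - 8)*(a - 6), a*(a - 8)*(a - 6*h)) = a - 8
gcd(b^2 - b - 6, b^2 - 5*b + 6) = b - 3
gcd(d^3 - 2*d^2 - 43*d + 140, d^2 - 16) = d - 4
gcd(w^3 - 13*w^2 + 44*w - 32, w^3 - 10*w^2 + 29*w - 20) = w^2 - 5*w + 4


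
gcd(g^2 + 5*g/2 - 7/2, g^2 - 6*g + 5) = g - 1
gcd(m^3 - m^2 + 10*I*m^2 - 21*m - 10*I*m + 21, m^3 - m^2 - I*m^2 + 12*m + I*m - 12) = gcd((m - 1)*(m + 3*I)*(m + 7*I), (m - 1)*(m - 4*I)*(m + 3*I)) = m^2 + m*(-1 + 3*I) - 3*I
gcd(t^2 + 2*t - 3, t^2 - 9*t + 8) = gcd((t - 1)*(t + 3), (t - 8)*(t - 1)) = t - 1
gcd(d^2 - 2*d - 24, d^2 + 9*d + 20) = d + 4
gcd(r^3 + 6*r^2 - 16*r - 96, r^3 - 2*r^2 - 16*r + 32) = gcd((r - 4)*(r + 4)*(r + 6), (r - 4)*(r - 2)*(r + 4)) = r^2 - 16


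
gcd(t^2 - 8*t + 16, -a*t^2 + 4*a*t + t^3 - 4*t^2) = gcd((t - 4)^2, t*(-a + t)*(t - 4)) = t - 4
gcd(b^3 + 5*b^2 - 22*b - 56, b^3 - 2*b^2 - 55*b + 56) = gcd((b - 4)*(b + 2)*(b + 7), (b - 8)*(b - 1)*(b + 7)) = b + 7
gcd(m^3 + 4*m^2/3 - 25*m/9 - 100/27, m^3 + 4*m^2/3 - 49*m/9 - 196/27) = m + 4/3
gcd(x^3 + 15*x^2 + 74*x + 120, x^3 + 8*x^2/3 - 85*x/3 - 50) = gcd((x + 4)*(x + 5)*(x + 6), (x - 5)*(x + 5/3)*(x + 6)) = x + 6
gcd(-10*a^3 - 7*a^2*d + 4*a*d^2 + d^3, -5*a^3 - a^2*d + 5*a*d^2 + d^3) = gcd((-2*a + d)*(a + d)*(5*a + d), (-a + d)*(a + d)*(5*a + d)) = 5*a^2 + 6*a*d + d^2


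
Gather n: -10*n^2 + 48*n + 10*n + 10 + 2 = -10*n^2 + 58*n + 12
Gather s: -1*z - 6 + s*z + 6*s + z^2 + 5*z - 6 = s*(z + 6) + z^2 + 4*z - 12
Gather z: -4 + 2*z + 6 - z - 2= z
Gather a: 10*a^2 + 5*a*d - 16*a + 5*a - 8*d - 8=10*a^2 + a*(5*d - 11) - 8*d - 8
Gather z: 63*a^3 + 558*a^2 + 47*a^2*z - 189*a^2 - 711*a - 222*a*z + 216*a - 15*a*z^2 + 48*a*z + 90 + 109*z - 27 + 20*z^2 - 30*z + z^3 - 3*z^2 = 63*a^3 + 369*a^2 - 495*a + z^3 + z^2*(17 - 15*a) + z*(47*a^2 - 174*a + 79) + 63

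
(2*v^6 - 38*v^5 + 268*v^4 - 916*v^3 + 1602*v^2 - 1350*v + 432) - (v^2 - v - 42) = 2*v^6 - 38*v^5 + 268*v^4 - 916*v^3 + 1601*v^2 - 1349*v + 474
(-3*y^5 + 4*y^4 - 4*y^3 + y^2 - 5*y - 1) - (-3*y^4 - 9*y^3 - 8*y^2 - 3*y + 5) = -3*y^5 + 7*y^4 + 5*y^3 + 9*y^2 - 2*y - 6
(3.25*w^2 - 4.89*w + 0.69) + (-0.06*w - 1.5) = 3.25*w^2 - 4.95*w - 0.81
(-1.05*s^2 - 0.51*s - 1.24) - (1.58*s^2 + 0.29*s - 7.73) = -2.63*s^2 - 0.8*s + 6.49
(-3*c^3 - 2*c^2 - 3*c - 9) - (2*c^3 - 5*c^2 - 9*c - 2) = -5*c^3 + 3*c^2 + 6*c - 7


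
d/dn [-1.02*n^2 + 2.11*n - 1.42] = 2.11 - 2.04*n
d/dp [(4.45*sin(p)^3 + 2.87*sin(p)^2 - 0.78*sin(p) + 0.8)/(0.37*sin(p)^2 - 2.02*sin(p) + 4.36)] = (1.6465*sin(p)^4 - 17.978*sin(p)^3 + 52.6972*sin(p)^2 + 24.4344*sin(p) - 1.7848)*cos(p)/(0.1369*sin(p)^4 - 1.4948*sin(p)^3 + 7.3068*sin(p)^2 - 17.6144*sin(p) + 19.0096)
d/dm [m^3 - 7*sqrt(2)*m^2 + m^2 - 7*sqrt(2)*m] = 3*m^2 - 14*sqrt(2)*m + 2*m - 7*sqrt(2)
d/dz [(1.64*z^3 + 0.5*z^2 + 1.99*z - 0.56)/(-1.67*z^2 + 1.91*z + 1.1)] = (-2.7388*z^4 + 6.2648*z^3 + 9.6903*z^2 - 0.7704*z + 3.2586)/(2.7889*z^4 - 6.3794*z^3 - 0.0259*z^2 + 4.202*z + 1.21)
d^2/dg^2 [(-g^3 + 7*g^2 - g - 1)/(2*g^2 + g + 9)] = 2*(-g^3 - 417*g^2 - 195*g + 593)/(8*g^6 + 12*g^5 + 114*g^4 + 109*g^3 + 513*g^2 + 243*g + 729)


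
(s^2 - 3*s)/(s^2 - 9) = s/(s + 3)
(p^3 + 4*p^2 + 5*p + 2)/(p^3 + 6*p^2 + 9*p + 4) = (p + 2)/(p + 4)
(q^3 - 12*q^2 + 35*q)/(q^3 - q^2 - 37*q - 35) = q*(q - 5)/(q^2 + 6*q + 5)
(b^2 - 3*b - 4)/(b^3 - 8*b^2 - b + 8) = (b - 4)/(b^2 - 9*b + 8)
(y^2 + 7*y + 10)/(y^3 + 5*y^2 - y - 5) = (y + 2)/(y^2 - 1)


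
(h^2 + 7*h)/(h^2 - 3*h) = (h + 7)/(h - 3)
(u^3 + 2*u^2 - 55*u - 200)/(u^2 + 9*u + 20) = (u^2 - 3*u - 40)/(u + 4)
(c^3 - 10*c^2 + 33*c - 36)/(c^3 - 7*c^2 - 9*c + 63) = (c^2 - 7*c + 12)/(c^2 - 4*c - 21)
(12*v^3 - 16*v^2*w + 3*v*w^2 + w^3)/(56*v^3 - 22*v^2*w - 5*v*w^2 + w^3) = (6*v^2 - 5*v*w - w^2)/(28*v^2 + 3*v*w - w^2)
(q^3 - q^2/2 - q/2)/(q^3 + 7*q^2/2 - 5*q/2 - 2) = q/(q + 4)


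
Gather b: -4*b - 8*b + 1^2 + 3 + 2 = 6 - 12*b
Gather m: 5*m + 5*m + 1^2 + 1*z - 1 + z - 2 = 10*m + 2*z - 2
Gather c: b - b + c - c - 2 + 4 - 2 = 0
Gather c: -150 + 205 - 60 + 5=0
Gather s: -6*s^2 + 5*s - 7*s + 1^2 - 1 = -6*s^2 - 2*s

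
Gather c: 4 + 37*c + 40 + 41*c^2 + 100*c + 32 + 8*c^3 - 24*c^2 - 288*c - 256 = 8*c^3 + 17*c^2 - 151*c - 180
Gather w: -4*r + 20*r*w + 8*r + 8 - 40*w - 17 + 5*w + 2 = 4*r + w*(20*r - 35) - 7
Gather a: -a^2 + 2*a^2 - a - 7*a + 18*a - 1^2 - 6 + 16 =a^2 + 10*a + 9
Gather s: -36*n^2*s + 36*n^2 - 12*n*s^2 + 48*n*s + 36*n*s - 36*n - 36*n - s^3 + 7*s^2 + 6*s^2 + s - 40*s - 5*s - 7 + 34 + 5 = 36*n^2 - 72*n - s^3 + s^2*(13 - 12*n) + s*(-36*n^2 + 84*n - 44) + 32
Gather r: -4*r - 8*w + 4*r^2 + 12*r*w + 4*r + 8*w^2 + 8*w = 4*r^2 + 12*r*w + 8*w^2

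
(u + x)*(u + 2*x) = u^2 + 3*u*x + 2*x^2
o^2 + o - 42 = (o - 6)*(o + 7)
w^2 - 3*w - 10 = (w - 5)*(w + 2)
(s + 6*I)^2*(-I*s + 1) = -I*s^3 + 13*s^2 + 48*I*s - 36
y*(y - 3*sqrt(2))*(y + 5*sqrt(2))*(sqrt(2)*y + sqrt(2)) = sqrt(2)*y^4 + sqrt(2)*y^3 + 4*y^3 - 30*sqrt(2)*y^2 + 4*y^2 - 30*sqrt(2)*y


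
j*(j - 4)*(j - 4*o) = j^3 - 4*j^2*o - 4*j^2 + 16*j*o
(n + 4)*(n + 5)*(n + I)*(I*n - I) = I*n^4 - n^3 + 8*I*n^3 - 8*n^2 + 11*I*n^2 - 11*n - 20*I*n + 20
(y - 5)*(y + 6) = y^2 + y - 30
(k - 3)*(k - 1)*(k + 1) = k^3 - 3*k^2 - k + 3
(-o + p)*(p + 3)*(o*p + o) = -o^2*p^2 - 4*o^2*p - 3*o^2 + o*p^3 + 4*o*p^2 + 3*o*p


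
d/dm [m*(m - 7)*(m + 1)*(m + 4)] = 4*m^3 - 6*m^2 - 62*m - 28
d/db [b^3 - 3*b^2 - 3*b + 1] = 3*b^2 - 6*b - 3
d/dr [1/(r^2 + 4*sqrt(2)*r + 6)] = 2*(-r - 2*sqrt(2))/(r^2 + 4*sqrt(2)*r + 6)^2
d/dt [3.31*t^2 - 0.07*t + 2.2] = 6.62*t - 0.07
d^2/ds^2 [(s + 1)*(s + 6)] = 2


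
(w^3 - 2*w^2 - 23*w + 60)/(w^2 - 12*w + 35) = (w^3 - 2*w^2 - 23*w + 60)/(w^2 - 12*w + 35)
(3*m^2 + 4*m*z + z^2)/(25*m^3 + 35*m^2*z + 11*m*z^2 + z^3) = (3*m + z)/(25*m^2 + 10*m*z + z^2)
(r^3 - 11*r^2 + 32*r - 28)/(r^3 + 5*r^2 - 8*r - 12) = (r^2 - 9*r + 14)/(r^2 + 7*r + 6)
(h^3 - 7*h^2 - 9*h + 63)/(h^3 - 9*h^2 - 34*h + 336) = (h^2 - 9)/(h^2 - 2*h - 48)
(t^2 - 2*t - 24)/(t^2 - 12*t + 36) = (t + 4)/(t - 6)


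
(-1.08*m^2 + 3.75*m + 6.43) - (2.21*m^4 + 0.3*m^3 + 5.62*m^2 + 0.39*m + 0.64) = -2.21*m^4 - 0.3*m^3 - 6.7*m^2 + 3.36*m + 5.79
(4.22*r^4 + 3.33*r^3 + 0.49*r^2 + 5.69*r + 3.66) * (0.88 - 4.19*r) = -17.6818*r^5 - 10.2391*r^4 + 0.8773*r^3 - 23.4099*r^2 - 10.3282*r + 3.2208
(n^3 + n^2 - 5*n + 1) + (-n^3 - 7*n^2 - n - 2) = -6*n^2 - 6*n - 1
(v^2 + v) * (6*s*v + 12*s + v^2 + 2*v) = 6*s*v^3 + 18*s*v^2 + 12*s*v + v^4 + 3*v^3 + 2*v^2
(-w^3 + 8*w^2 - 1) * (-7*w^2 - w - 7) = 7*w^5 - 55*w^4 - w^3 - 49*w^2 + w + 7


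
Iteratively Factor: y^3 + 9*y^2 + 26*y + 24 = (y + 4)*(y^2 + 5*y + 6) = (y + 2)*(y + 4)*(y + 3)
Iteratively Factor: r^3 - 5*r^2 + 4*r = (r)*(r^2 - 5*r + 4) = r*(r - 4)*(r - 1)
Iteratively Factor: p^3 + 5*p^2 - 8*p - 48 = (p + 4)*(p^2 + p - 12) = (p - 3)*(p + 4)*(p + 4)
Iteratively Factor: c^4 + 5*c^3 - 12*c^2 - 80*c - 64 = (c + 4)*(c^3 + c^2 - 16*c - 16) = (c - 4)*(c + 4)*(c^2 + 5*c + 4) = (c - 4)*(c + 4)^2*(c + 1)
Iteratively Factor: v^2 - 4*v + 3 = (v - 1)*(v - 3)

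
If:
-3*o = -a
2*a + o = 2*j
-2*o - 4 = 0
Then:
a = -6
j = -7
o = -2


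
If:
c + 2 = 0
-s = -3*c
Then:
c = -2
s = -6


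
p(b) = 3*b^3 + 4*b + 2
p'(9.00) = 733.00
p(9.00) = 2225.00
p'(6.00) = 328.00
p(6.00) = 674.00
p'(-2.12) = 44.45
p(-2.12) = -35.06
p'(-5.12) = 239.93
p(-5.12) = -421.13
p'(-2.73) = 71.08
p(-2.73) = -69.96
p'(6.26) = 356.69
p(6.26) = 762.98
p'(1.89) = 36.15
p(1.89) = 29.81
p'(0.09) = 4.07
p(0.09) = 2.36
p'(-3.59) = 119.99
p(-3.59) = -151.16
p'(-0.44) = 5.74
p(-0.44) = -0.02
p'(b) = 9*b^2 + 4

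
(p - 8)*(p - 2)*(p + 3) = p^3 - 7*p^2 - 14*p + 48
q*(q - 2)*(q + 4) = q^3 + 2*q^2 - 8*q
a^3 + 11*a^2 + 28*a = a*(a + 4)*(a + 7)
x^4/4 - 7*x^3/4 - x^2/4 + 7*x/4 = x*(x/4 + 1/4)*(x - 7)*(x - 1)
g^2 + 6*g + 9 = (g + 3)^2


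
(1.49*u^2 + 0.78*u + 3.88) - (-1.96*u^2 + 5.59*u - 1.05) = 3.45*u^2 - 4.81*u + 4.93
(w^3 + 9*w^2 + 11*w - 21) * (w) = w^4 + 9*w^3 + 11*w^2 - 21*w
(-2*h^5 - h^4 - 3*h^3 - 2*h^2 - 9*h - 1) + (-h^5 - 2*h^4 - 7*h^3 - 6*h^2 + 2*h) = -3*h^5 - 3*h^4 - 10*h^3 - 8*h^2 - 7*h - 1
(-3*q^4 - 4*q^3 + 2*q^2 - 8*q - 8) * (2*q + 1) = -6*q^5 - 11*q^4 - 14*q^2 - 24*q - 8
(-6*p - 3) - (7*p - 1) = -13*p - 2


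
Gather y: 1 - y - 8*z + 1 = -y - 8*z + 2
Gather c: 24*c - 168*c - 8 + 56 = 48 - 144*c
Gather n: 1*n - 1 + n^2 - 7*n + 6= n^2 - 6*n + 5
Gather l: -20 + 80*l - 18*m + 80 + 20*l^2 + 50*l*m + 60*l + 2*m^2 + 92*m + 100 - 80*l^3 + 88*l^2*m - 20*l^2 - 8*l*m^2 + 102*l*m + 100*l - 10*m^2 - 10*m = -80*l^3 + 88*l^2*m + l*(-8*m^2 + 152*m + 240) - 8*m^2 + 64*m + 160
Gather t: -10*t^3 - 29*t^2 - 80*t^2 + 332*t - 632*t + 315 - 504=-10*t^3 - 109*t^2 - 300*t - 189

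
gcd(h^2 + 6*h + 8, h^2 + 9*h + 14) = h + 2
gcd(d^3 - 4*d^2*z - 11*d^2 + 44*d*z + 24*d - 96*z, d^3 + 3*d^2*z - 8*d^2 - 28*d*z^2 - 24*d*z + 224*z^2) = -d^2 + 4*d*z + 8*d - 32*z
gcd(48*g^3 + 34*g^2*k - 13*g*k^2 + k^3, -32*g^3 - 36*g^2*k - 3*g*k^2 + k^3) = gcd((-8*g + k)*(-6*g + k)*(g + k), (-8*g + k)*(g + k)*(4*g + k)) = 8*g^2 + 7*g*k - k^2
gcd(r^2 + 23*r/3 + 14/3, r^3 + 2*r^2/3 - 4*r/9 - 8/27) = r + 2/3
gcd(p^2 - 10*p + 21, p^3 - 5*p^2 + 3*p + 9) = p - 3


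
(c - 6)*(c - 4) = c^2 - 10*c + 24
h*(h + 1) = h^2 + h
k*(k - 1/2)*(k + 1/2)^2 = k^4 + k^3/2 - k^2/4 - k/8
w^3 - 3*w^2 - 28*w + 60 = (w - 6)*(w - 2)*(w + 5)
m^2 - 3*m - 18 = (m - 6)*(m + 3)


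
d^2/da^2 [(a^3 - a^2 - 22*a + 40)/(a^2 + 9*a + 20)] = 96/(a^3 + 12*a^2 + 48*a + 64)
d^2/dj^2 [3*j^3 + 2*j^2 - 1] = 18*j + 4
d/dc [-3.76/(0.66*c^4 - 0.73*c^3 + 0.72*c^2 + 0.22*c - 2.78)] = (9.9264*c^3 - 8.2344*c^2 + 5.4144*c + 0.8272)/(0.66*c^4 - 0.73*c^3 + 0.72*c^2 + 0.22*c - 2.78)^2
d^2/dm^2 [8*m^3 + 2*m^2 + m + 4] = 48*m + 4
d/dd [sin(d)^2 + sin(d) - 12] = sin(2*d) + cos(d)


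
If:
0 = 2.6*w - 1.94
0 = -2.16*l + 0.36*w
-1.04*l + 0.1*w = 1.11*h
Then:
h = -0.05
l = 0.12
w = 0.75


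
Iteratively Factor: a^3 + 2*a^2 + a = (a + 1)*(a^2 + a) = (a + 1)^2*(a)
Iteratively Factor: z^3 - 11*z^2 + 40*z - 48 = (z - 4)*(z^2 - 7*z + 12) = (z - 4)*(z - 3)*(z - 4)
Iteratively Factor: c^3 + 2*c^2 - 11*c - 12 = (c + 1)*(c^2 + c - 12) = (c + 1)*(c + 4)*(c - 3)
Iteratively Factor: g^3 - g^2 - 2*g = (g - 2)*(g^2 + g) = (g - 2)*(g + 1)*(g)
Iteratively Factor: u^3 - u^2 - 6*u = (u)*(u^2 - u - 6) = u*(u + 2)*(u - 3)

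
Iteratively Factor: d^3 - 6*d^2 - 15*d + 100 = (d - 5)*(d^2 - d - 20) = (d - 5)^2*(d + 4)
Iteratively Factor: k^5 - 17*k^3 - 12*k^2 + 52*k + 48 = (k + 1)*(k^4 - k^3 - 16*k^2 + 4*k + 48) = (k - 2)*(k + 1)*(k^3 + k^2 - 14*k - 24) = (k - 2)*(k + 1)*(k + 3)*(k^2 - 2*k - 8) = (k - 4)*(k - 2)*(k + 1)*(k + 3)*(k + 2)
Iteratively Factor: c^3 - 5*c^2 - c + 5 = (c + 1)*(c^2 - 6*c + 5) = (c - 1)*(c + 1)*(c - 5)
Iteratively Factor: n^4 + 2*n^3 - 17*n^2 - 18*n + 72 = (n - 3)*(n^3 + 5*n^2 - 2*n - 24) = (n - 3)*(n + 4)*(n^2 + n - 6) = (n - 3)*(n - 2)*(n + 4)*(n + 3)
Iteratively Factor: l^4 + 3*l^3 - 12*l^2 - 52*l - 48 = (l - 4)*(l^3 + 7*l^2 + 16*l + 12) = (l - 4)*(l + 2)*(l^2 + 5*l + 6) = (l - 4)*(l + 2)^2*(l + 3)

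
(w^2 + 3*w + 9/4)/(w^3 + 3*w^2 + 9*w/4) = 1/w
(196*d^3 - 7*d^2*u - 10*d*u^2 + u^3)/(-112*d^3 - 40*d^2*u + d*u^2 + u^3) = (-7*d + u)/(4*d + u)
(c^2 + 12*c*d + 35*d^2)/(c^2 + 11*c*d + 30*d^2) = (c + 7*d)/(c + 6*d)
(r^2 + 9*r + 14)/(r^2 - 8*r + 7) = (r^2 + 9*r + 14)/(r^2 - 8*r + 7)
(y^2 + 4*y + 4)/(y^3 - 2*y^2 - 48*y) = (y^2 + 4*y + 4)/(y*(y^2 - 2*y - 48))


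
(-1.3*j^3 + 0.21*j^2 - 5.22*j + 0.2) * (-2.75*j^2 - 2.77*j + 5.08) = 3.575*j^5 + 3.0235*j^4 + 7.1693*j^3 + 14.9762*j^2 - 27.0716*j + 1.016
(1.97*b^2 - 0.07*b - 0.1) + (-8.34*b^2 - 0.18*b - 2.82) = -6.37*b^2 - 0.25*b - 2.92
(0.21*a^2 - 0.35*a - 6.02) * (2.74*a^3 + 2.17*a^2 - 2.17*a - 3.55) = 0.5754*a^5 - 0.5033*a^4 - 17.71*a^3 - 13.0494*a^2 + 14.3059*a + 21.371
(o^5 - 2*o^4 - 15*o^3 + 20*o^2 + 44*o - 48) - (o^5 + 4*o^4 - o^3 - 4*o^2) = -6*o^4 - 14*o^3 + 24*o^2 + 44*o - 48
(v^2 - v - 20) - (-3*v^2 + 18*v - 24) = 4*v^2 - 19*v + 4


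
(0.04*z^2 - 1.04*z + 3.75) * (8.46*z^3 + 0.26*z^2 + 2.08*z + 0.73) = 0.3384*z^5 - 8.788*z^4 + 31.5378*z^3 - 1.159*z^2 + 7.0408*z + 2.7375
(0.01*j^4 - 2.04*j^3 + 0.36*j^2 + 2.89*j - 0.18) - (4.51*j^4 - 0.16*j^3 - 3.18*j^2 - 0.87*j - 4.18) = -4.5*j^4 - 1.88*j^3 + 3.54*j^2 + 3.76*j + 4.0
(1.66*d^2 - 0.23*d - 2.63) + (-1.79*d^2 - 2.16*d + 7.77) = -0.13*d^2 - 2.39*d + 5.14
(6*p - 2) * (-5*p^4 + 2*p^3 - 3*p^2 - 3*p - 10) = -30*p^5 + 22*p^4 - 22*p^3 - 12*p^2 - 54*p + 20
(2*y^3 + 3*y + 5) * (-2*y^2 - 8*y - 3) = -4*y^5 - 16*y^4 - 12*y^3 - 34*y^2 - 49*y - 15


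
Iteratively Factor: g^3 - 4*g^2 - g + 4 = (g - 1)*(g^2 - 3*g - 4) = (g - 4)*(g - 1)*(g + 1)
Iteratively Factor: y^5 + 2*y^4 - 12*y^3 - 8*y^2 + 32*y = (y - 2)*(y^4 + 4*y^3 - 4*y^2 - 16*y) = y*(y - 2)*(y^3 + 4*y^2 - 4*y - 16) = y*(y - 2)*(y + 4)*(y^2 - 4) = y*(y - 2)*(y + 2)*(y + 4)*(y - 2)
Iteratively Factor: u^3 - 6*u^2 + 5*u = (u - 1)*(u^2 - 5*u) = (u - 5)*(u - 1)*(u)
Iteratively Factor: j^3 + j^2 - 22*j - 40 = (j + 4)*(j^2 - 3*j - 10) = (j - 5)*(j + 4)*(j + 2)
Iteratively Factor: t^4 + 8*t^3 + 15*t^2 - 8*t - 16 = (t - 1)*(t^3 + 9*t^2 + 24*t + 16) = (t - 1)*(t + 4)*(t^2 + 5*t + 4) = (t - 1)*(t + 4)^2*(t + 1)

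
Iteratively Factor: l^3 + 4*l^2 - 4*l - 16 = (l + 2)*(l^2 + 2*l - 8) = (l + 2)*(l + 4)*(l - 2)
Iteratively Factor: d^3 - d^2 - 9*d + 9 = (d - 3)*(d^2 + 2*d - 3) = (d - 3)*(d + 3)*(d - 1)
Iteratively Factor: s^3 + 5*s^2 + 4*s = (s + 1)*(s^2 + 4*s) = s*(s + 1)*(s + 4)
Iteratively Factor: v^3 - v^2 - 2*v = (v - 2)*(v^2 + v) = v*(v - 2)*(v + 1)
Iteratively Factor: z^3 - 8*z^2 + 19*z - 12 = (z - 4)*(z^2 - 4*z + 3) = (z - 4)*(z - 3)*(z - 1)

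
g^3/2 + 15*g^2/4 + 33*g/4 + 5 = (g/2 + 1/2)*(g + 5/2)*(g + 4)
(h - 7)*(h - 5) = h^2 - 12*h + 35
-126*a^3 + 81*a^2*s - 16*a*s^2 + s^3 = (-7*a + s)*(-6*a + s)*(-3*a + s)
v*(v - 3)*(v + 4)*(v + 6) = v^4 + 7*v^3 - 6*v^2 - 72*v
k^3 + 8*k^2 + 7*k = k*(k + 1)*(k + 7)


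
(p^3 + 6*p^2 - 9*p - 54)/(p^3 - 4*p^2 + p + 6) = (p^2 + 9*p + 18)/(p^2 - p - 2)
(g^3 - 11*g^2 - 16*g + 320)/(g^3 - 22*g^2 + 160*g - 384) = (g + 5)/(g - 6)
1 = 1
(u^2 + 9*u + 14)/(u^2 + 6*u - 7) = (u + 2)/(u - 1)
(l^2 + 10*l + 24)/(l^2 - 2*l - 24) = (l + 6)/(l - 6)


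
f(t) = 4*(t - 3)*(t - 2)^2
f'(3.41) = 12.58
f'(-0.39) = 87.67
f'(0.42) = 42.60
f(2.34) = -0.31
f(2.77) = -0.55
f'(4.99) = 83.36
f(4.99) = 71.16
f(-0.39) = -77.46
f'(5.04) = 86.58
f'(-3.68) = 432.59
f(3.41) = 3.26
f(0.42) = -25.76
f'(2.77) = 0.95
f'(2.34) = -1.33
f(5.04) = 75.41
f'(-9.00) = 1540.00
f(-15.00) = -20808.00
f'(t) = 4*(t - 3)*(2*t - 4) + 4*(t - 2)^2 = 4*(t - 2)*(3*t - 8)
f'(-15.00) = 3604.00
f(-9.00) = -5808.00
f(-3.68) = -862.05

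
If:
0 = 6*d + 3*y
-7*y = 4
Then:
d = 2/7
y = -4/7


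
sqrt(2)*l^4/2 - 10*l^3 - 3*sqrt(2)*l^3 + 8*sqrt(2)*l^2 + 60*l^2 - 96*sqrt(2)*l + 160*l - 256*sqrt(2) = (l - 8)*(l - 8*sqrt(2))*(l - 2*sqrt(2))*(sqrt(2)*l/2 + sqrt(2))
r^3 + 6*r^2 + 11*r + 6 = (r + 1)*(r + 2)*(r + 3)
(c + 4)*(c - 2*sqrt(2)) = c^2 - 2*sqrt(2)*c + 4*c - 8*sqrt(2)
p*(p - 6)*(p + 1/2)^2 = p^4 - 5*p^3 - 23*p^2/4 - 3*p/2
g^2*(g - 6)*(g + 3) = g^4 - 3*g^3 - 18*g^2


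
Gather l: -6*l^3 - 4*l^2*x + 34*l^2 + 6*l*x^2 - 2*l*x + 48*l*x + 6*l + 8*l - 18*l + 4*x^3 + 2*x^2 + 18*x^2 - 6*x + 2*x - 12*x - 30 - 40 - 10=-6*l^3 + l^2*(34 - 4*x) + l*(6*x^2 + 46*x - 4) + 4*x^3 + 20*x^2 - 16*x - 80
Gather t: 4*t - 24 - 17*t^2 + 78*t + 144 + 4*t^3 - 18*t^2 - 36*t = 4*t^3 - 35*t^2 + 46*t + 120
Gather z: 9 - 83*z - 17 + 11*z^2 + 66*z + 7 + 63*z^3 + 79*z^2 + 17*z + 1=63*z^3 + 90*z^2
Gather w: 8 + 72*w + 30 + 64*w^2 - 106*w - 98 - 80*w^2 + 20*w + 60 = -16*w^2 - 14*w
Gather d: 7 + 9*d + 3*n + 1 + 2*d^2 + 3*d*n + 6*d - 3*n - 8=2*d^2 + d*(3*n + 15)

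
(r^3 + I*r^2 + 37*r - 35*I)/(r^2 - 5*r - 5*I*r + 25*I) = (r^2 + 6*I*r + 7)/(r - 5)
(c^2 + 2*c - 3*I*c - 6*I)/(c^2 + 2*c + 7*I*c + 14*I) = (c - 3*I)/(c + 7*I)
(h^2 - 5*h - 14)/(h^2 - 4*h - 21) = (h + 2)/(h + 3)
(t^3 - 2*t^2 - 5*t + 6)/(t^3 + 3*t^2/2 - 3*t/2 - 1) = 2*(t - 3)/(2*t + 1)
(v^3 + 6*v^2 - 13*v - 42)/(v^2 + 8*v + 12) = (v^2 + 4*v - 21)/(v + 6)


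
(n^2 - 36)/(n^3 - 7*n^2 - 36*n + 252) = 1/(n - 7)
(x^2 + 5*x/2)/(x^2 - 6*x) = (x + 5/2)/(x - 6)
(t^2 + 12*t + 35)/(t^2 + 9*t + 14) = (t + 5)/(t + 2)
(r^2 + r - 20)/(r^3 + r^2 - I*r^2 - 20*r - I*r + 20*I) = 1/(r - I)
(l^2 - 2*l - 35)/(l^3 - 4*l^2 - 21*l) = (l + 5)/(l*(l + 3))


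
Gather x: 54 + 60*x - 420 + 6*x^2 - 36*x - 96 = 6*x^2 + 24*x - 462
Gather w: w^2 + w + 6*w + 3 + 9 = w^2 + 7*w + 12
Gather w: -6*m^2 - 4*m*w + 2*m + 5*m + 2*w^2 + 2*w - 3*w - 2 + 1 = -6*m^2 + 7*m + 2*w^2 + w*(-4*m - 1) - 1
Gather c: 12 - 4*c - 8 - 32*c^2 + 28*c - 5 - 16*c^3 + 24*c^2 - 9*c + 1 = -16*c^3 - 8*c^2 + 15*c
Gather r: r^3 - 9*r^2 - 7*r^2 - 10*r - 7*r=r^3 - 16*r^2 - 17*r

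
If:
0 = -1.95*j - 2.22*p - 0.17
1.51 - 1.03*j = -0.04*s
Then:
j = 0.0388349514563107*s + 1.46601941747573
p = -0.0341117816845972*s - 1.36429633517012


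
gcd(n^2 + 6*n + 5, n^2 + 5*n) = n + 5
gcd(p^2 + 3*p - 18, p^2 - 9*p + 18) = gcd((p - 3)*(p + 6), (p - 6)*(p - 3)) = p - 3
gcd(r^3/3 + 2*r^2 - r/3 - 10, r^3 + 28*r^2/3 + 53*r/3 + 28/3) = 1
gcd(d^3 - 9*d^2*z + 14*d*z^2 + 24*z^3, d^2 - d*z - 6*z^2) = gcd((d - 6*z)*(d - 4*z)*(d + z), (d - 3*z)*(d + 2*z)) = 1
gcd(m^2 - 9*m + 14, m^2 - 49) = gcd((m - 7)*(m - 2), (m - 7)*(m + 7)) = m - 7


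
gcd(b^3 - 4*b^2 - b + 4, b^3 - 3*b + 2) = b - 1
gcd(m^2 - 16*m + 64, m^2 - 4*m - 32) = m - 8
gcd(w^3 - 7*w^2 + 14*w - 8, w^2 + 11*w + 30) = 1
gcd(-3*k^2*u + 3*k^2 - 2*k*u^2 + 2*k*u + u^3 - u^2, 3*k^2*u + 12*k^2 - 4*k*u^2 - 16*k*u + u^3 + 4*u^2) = -3*k + u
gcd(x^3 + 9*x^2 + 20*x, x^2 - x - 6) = 1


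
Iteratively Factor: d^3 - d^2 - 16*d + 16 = (d - 4)*(d^2 + 3*d - 4) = (d - 4)*(d - 1)*(d + 4)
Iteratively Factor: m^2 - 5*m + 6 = (m - 2)*(m - 3)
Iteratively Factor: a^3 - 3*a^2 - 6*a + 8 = (a - 4)*(a^2 + a - 2) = (a - 4)*(a - 1)*(a + 2)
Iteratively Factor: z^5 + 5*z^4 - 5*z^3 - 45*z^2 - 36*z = (z)*(z^4 + 5*z^3 - 5*z^2 - 45*z - 36) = z*(z + 1)*(z^3 + 4*z^2 - 9*z - 36) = z*(z + 1)*(z + 3)*(z^2 + z - 12) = z*(z + 1)*(z + 3)*(z + 4)*(z - 3)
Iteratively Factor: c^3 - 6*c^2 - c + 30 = (c + 2)*(c^2 - 8*c + 15) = (c - 5)*(c + 2)*(c - 3)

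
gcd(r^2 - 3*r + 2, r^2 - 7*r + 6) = r - 1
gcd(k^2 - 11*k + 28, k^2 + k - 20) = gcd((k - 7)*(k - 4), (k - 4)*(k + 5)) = k - 4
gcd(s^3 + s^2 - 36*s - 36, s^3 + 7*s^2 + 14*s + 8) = s + 1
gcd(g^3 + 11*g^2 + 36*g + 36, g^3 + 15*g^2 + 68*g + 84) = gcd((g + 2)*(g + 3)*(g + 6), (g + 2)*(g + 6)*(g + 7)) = g^2 + 8*g + 12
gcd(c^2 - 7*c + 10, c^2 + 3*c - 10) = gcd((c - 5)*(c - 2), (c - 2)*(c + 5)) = c - 2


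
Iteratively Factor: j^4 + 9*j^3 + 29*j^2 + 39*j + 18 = (j + 1)*(j^3 + 8*j^2 + 21*j + 18) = (j + 1)*(j + 2)*(j^2 + 6*j + 9) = (j + 1)*(j + 2)*(j + 3)*(j + 3)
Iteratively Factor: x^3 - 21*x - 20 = (x + 4)*(x^2 - 4*x - 5) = (x + 1)*(x + 4)*(x - 5)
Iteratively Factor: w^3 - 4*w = (w + 2)*(w^2 - 2*w) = (w - 2)*(w + 2)*(w)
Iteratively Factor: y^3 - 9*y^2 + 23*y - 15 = (y - 5)*(y^2 - 4*y + 3) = (y - 5)*(y - 1)*(y - 3)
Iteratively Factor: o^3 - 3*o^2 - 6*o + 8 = (o + 2)*(o^2 - 5*o + 4) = (o - 4)*(o + 2)*(o - 1)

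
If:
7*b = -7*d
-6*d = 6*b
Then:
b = -d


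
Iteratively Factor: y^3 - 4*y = (y + 2)*(y^2 - 2*y) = y*(y + 2)*(y - 2)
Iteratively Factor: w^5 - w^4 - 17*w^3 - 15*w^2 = (w - 5)*(w^4 + 4*w^3 + 3*w^2) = w*(w - 5)*(w^3 + 4*w^2 + 3*w) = w*(w - 5)*(w + 3)*(w^2 + w) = w*(w - 5)*(w + 1)*(w + 3)*(w)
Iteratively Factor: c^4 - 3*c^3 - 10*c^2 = (c)*(c^3 - 3*c^2 - 10*c) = c^2*(c^2 - 3*c - 10) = c^2*(c - 5)*(c + 2)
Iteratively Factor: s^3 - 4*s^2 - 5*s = (s)*(s^2 - 4*s - 5) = s*(s + 1)*(s - 5)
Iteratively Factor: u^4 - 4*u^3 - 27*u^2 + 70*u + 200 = (u - 5)*(u^3 + u^2 - 22*u - 40) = (u - 5)*(u + 4)*(u^2 - 3*u - 10) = (u - 5)^2*(u + 4)*(u + 2)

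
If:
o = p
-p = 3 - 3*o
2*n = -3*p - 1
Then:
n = -11/4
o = 3/2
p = 3/2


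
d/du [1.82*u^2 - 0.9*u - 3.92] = 3.64*u - 0.9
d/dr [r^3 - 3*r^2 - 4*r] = 3*r^2 - 6*r - 4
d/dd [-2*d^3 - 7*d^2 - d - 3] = -6*d^2 - 14*d - 1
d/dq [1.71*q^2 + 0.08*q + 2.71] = 3.42*q + 0.08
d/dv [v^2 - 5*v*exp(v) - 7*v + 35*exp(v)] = -5*v*exp(v) + 2*v + 30*exp(v) - 7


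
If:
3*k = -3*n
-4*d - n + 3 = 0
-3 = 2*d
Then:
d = -3/2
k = -9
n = 9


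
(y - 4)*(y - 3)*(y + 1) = y^3 - 6*y^2 + 5*y + 12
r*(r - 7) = r^2 - 7*r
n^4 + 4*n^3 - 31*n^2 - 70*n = n*(n - 5)*(n + 2)*(n + 7)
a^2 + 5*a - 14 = (a - 2)*(a + 7)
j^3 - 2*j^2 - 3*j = j*(j - 3)*(j + 1)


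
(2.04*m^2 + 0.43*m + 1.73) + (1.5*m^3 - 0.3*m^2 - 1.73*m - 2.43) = 1.5*m^3 + 1.74*m^2 - 1.3*m - 0.7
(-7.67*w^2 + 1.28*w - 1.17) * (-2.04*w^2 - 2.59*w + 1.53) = 15.6468*w^4 + 17.2541*w^3 - 12.6635*w^2 + 4.9887*w - 1.7901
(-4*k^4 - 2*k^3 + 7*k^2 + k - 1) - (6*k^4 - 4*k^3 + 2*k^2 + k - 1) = -10*k^4 + 2*k^3 + 5*k^2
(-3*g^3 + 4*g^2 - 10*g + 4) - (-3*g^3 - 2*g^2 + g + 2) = 6*g^2 - 11*g + 2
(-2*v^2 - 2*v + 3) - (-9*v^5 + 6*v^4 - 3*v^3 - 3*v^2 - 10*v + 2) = 9*v^5 - 6*v^4 + 3*v^3 + v^2 + 8*v + 1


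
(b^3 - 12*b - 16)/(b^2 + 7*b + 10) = (b^2 - 2*b - 8)/(b + 5)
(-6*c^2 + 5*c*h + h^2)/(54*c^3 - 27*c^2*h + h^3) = (-c + h)/(9*c^2 - 6*c*h + h^2)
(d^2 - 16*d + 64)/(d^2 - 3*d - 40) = (d - 8)/(d + 5)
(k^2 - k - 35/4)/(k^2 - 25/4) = (2*k - 7)/(2*k - 5)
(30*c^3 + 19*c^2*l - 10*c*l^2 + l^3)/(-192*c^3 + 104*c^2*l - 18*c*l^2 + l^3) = (-5*c^2 - 4*c*l + l^2)/(32*c^2 - 12*c*l + l^2)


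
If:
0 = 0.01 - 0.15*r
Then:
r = 0.07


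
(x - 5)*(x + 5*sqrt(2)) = x^2 - 5*x + 5*sqrt(2)*x - 25*sqrt(2)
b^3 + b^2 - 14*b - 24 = (b - 4)*(b + 2)*(b + 3)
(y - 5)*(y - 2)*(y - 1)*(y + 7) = y^4 - y^3 - 39*y^2 + 109*y - 70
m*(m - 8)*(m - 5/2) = m^3 - 21*m^2/2 + 20*m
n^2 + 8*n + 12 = (n + 2)*(n + 6)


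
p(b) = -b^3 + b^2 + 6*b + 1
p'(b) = -3*b^2 + 2*b + 6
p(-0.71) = -2.40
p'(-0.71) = 3.07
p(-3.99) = 56.50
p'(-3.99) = -49.74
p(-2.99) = 18.73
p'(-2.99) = -26.80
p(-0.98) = -2.98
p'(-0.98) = 1.16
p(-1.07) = -3.05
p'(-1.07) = 0.43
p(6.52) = -194.54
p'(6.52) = -108.49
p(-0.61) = -2.06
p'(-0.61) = 3.66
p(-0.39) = -1.13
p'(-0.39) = 4.76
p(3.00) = 1.00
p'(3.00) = -15.00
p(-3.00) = 19.00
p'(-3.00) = -27.00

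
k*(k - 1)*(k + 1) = k^3 - k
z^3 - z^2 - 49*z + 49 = (z - 7)*(z - 1)*(z + 7)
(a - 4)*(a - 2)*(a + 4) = a^3 - 2*a^2 - 16*a + 32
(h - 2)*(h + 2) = h^2 - 4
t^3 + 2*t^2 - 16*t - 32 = (t - 4)*(t + 2)*(t + 4)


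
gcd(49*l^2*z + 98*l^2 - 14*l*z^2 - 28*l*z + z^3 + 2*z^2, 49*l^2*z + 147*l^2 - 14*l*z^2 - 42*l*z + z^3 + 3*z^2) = 49*l^2 - 14*l*z + z^2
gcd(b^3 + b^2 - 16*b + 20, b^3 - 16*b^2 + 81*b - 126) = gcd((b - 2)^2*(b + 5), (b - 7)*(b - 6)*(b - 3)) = 1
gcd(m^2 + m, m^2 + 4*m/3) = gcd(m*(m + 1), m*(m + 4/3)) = m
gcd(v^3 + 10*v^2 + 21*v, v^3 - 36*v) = v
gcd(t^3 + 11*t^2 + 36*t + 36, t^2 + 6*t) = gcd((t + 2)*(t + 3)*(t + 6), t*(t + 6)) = t + 6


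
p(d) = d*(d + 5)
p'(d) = 2*d + 5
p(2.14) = 15.28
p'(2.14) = 9.28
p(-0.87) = -3.59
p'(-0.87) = 3.26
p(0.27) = 1.42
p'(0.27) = 5.54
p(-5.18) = 0.93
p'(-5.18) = -5.36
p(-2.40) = -6.24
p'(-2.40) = 0.20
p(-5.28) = 1.48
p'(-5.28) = -5.56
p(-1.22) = -4.61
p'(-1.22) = 2.56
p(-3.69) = -4.83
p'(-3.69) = -2.38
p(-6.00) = 6.00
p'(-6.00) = -7.00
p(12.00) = 204.00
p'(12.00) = 29.00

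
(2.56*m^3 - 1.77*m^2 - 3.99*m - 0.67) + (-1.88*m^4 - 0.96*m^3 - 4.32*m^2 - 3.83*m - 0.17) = -1.88*m^4 + 1.6*m^3 - 6.09*m^2 - 7.82*m - 0.84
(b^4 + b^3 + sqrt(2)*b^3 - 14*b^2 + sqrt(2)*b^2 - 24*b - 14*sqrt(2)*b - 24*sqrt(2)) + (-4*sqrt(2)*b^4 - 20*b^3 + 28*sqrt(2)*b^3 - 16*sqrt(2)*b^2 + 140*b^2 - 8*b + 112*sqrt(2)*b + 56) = -4*sqrt(2)*b^4 + b^4 - 19*b^3 + 29*sqrt(2)*b^3 - 15*sqrt(2)*b^2 + 126*b^2 - 32*b + 98*sqrt(2)*b - 24*sqrt(2) + 56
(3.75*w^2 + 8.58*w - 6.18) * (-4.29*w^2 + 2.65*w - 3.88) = -16.0875*w^4 - 26.8707*w^3 + 34.6992*w^2 - 49.6674*w + 23.9784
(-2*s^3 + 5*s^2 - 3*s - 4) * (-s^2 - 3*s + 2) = 2*s^5 + s^4 - 16*s^3 + 23*s^2 + 6*s - 8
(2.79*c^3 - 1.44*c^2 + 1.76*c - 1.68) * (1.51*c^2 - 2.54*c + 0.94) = 4.2129*c^5 - 9.261*c^4 + 8.9378*c^3 - 8.3608*c^2 + 5.9216*c - 1.5792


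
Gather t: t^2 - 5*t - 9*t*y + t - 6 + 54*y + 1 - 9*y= t^2 + t*(-9*y - 4) + 45*y - 5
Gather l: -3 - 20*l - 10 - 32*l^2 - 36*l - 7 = -32*l^2 - 56*l - 20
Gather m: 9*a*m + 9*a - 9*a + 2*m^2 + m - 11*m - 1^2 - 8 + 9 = 2*m^2 + m*(9*a - 10)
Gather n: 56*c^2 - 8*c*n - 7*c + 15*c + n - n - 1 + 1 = 56*c^2 - 8*c*n + 8*c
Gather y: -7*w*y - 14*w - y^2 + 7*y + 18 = -14*w - y^2 + y*(7 - 7*w) + 18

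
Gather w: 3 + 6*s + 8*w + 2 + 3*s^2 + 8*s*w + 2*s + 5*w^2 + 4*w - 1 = 3*s^2 + 8*s + 5*w^2 + w*(8*s + 12) + 4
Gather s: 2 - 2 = 0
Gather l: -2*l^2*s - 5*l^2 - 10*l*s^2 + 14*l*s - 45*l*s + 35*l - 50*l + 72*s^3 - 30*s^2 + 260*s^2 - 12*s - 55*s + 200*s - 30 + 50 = l^2*(-2*s - 5) + l*(-10*s^2 - 31*s - 15) + 72*s^3 + 230*s^2 + 133*s + 20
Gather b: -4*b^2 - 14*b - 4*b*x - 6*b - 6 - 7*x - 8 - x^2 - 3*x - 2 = -4*b^2 + b*(-4*x - 20) - x^2 - 10*x - 16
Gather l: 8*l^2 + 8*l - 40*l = 8*l^2 - 32*l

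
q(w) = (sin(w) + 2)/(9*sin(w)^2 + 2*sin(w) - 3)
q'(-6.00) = -5.64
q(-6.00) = -1.31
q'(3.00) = 1.88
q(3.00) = -0.84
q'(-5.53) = -3.93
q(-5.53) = 1.04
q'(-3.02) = 0.28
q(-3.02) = -0.60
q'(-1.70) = -0.17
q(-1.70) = 0.26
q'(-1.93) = -0.73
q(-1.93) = 0.35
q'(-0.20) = -0.02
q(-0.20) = -0.59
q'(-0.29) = 0.30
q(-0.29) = -0.60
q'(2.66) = 1114.39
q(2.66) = -17.26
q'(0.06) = -1.13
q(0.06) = -0.72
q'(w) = (-18*sin(w)*cos(w) - 2*cos(w))*(sin(w) + 2)/(9*sin(w)^2 + 2*sin(w) - 3)^2 + cos(w)/(9*sin(w)^2 + 2*sin(w) - 3) = (-36*sin(w) + 9*cos(w)^2 - 16)*cos(w)/(9*sin(w)^2 + 2*sin(w) - 3)^2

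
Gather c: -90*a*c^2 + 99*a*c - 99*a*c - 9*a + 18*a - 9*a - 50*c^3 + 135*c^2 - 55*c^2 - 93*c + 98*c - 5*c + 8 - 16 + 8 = -50*c^3 + c^2*(80 - 90*a)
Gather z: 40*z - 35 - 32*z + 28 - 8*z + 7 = 0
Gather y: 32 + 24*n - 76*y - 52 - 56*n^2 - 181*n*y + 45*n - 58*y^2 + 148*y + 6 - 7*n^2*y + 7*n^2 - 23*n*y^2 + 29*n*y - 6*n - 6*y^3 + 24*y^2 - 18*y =-49*n^2 + 63*n - 6*y^3 + y^2*(-23*n - 34) + y*(-7*n^2 - 152*n + 54) - 14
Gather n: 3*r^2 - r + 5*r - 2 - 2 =3*r^2 + 4*r - 4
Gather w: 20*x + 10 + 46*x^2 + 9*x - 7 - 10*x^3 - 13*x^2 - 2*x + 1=-10*x^3 + 33*x^2 + 27*x + 4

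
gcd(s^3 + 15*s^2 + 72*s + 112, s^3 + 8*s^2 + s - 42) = s + 7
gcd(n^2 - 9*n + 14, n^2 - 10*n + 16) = n - 2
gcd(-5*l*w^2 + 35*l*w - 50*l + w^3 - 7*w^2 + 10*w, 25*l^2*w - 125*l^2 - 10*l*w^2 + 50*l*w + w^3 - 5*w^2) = -5*l*w + 25*l + w^2 - 5*w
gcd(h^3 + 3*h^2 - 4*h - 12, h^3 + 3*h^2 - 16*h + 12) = h - 2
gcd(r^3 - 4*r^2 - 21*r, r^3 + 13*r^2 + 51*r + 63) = r + 3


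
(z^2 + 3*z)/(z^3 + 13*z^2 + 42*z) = (z + 3)/(z^2 + 13*z + 42)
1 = 1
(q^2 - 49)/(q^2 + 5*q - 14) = (q - 7)/(q - 2)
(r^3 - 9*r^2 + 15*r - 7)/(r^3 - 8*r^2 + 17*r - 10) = (r^2 - 8*r + 7)/(r^2 - 7*r + 10)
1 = 1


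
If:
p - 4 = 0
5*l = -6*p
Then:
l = -24/5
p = 4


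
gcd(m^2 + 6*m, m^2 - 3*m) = m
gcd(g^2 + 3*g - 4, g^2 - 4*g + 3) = g - 1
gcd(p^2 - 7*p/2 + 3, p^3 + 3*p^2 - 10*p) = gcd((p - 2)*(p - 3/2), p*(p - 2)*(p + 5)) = p - 2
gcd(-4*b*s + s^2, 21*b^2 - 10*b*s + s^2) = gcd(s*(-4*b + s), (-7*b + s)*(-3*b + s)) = 1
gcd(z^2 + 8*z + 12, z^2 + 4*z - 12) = z + 6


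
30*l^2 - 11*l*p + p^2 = (-6*l + p)*(-5*l + p)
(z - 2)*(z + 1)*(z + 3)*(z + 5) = z^4 + 7*z^3 + 5*z^2 - 31*z - 30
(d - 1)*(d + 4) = d^2 + 3*d - 4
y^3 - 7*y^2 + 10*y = y*(y - 5)*(y - 2)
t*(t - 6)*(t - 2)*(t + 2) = t^4 - 6*t^3 - 4*t^2 + 24*t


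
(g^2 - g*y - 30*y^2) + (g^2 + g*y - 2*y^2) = 2*g^2 - 32*y^2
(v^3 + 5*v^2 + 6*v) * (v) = v^4 + 5*v^3 + 6*v^2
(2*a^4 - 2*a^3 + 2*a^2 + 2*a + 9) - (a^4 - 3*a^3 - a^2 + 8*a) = a^4 + a^3 + 3*a^2 - 6*a + 9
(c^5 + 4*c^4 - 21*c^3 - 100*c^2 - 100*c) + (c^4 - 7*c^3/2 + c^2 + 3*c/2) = c^5 + 5*c^4 - 49*c^3/2 - 99*c^2 - 197*c/2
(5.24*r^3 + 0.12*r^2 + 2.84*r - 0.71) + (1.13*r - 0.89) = 5.24*r^3 + 0.12*r^2 + 3.97*r - 1.6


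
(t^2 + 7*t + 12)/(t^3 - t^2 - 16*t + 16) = (t + 3)/(t^2 - 5*t + 4)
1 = 1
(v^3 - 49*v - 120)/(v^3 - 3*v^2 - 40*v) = (v + 3)/v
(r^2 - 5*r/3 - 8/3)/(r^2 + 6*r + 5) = (r - 8/3)/(r + 5)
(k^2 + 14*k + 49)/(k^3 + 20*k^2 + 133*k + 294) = 1/(k + 6)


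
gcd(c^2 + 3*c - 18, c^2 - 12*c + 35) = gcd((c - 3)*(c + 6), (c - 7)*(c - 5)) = 1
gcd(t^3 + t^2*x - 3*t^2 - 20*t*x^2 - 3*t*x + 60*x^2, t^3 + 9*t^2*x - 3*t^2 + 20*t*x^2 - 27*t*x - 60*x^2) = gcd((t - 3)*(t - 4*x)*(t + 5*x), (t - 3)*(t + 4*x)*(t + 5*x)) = t^2 + 5*t*x - 3*t - 15*x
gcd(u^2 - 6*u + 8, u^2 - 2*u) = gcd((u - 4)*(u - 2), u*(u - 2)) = u - 2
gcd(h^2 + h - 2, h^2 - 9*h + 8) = h - 1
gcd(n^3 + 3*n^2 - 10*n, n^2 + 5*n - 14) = n - 2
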